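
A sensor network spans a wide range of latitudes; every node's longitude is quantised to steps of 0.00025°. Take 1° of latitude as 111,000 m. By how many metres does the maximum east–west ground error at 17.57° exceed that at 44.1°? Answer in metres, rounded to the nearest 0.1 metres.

3.3 metres

With a 0.00025° grid the true value lies within half a step, ±0.00025°/2 = ±0.000125°, of the stored one.
Error at 17.57° = 0.000125° × 111000 × cos 17.57° ≈ 13.875 × 0.9533 = 13.228 m.
Error at 44.1° = 0.000125° × 111000 × cos 44.1° ≈ 13.875 × 0.7181 = 9.964 m.
Difference: 13.228 − 9.964 = 3.2637 m.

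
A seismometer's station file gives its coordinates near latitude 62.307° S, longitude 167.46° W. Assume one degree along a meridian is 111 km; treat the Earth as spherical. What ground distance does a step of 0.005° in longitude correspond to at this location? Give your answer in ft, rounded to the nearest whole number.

846 ft

One degree of longitude here spans 111000 × cos 62.307° = 111000 × 0.4647 ≈ 51585.5 m; 0.005° of that is 257.927 m.
In feet: 257.927 m ÷ 0.3048 ≈ 846.22 ft.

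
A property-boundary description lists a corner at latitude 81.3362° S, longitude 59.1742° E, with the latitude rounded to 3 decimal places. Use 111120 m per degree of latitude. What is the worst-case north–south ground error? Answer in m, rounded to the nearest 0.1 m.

55.6 m

Rounding to 3 decimal places leaves the latitude within ±0.0005° of the true value.
North–south distance: 0.0005° × 111120 m/° = 55.56 m.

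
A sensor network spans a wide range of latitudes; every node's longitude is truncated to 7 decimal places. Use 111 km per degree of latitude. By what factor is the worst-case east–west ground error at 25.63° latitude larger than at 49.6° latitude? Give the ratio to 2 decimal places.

1.39

Truncating at 7 decimal places can drop up to a full unit in the last place, so the longitude may be off by as much as 1e-07°.
Error at 25.63° = 1e-07° × 111000 × cos 25.63° ≈ 0.0111 × 0.9016 = 0.010008 m.
Error at 49.6° = 1e-07° × 111000 × cos 49.6° ≈ 0.0111 × 0.6481 = 0.0071941 m.
Ratio: 0.010008 / 0.0071941 = cos 25.63° / cos 49.6° ≈ 1.3911.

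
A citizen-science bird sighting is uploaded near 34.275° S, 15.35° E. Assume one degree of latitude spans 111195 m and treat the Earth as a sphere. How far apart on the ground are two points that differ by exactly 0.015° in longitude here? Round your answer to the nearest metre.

1378 metres

One degree of longitude here spans 111195 × cos 34.275° = 111195 × 0.8263 ≈ 91885.3 m; 0.015° of that is 1378.28 m.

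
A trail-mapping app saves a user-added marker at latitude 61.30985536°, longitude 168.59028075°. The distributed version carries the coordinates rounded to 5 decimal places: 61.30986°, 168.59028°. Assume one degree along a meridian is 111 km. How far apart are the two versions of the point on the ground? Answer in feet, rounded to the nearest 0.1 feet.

Δlat = 61.30985536 − 61.30986 = -0.00000464°; Δlon = 168.59028075 − 168.59028 = +0.00000075°.
North–south shift: -0.00000464 × 111000 = -0.51504 m.
E–W at 61.3099°: 0.00000075° × 111000 × cos 61.3099° = 0.00000075 × 111000 × 0.4801 ≈ 0.039966 m.
Combined displacement = (0.51504² + 0.039966²)^½ ≈ 0.516588 m.
In feet: 0.516588 m ÷ 0.3048 ≈ 1.6948 ft.

1.7 feet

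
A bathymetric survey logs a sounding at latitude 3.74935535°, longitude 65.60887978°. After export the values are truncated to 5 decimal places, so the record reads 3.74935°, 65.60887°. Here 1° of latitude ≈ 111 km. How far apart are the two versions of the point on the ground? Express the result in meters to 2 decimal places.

1.24 meters

The latitude changed by +0.00000535° and the longitude by +0.00000978°.
N–S: 0.00000535° × 111000 m/° = 0.59385 m.
East–west at this latitude: 0.00000978° × 111000 × cos 3.74935° ≈ 0.00000978 × 110762 = 1.08326 m.
Combined displacement = (0.59385² + 1.08326²)^½ ≈ 1.23536 m.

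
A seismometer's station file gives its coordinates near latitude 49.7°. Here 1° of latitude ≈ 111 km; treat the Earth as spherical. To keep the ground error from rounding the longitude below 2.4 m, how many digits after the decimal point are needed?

5 decimal places

At 49.7° one degree of longitude covers 111000 × cos 49.7° ≈ 111000 × 0.6468 ≈ 71793.7 m.
With N decimal places the half-ulp bound is 0.5·10⁻ᴺ°, or 0.5·10⁻ᴺ × 71793.7 m on the ground.
Setting 35896.8 × 10⁻ᴺ ≤ 2.4 gives 10ᴺ ≥ 1.496e+04, i.e. N ≥ 4.17.
N = 4 would give 3.59 m (too coarse); N = 5 gives 0.359 m ≤ 2.4 m.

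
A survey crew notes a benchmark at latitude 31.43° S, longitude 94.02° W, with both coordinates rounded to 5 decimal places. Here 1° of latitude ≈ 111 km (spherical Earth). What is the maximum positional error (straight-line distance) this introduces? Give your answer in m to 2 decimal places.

Rounding to 5 decimal places leaves each coordinate within ±5e-06° of the true value.
N–S: 5e-06° × 111000 m/° = 0.555 m.
East–west component at 31.43°: 5e-06° × 111000 × cos 31.43° ≈ 5e-06 × 94713.8 ≈ 0.473569 m.
The two errors are perpendicular, so the maximum displacement is √(0.555² + 0.473569²) ≈ 0.729584 m.

0.73 m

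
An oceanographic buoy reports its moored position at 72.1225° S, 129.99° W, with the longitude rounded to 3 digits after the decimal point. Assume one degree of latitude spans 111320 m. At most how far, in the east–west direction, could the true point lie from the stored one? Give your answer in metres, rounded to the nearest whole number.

17 metres

Rounding to 3 decimal places leaves the longitude within ±0.0005° of the true value.
Parallels shrink by cos φ, so at 72.1225° a degree of longitude is 111320 × 0.3070 ≈ 34173.3 m.
So at most 0.0005° × 34173.3 ≈ 17.0867 m east–west.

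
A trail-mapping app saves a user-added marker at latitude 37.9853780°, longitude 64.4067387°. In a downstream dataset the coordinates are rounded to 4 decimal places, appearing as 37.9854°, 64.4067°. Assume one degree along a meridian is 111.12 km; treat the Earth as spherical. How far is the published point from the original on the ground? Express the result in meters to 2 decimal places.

4.18 meters

The latitude changed by -0.0000220° and the longitude by +0.0000387°.
N–S: -0.0000220° × 111120 m/° = -2.44464 m.
East–west at this latitude: 0.0000387° × 111120 × cos 37.9854° ≈ 0.0000387 × 87581.2 = 3.38939 m.
Hypotenuse of the two orthogonal shifts: √(2.44464² + 3.38939²) = 4.17902 m.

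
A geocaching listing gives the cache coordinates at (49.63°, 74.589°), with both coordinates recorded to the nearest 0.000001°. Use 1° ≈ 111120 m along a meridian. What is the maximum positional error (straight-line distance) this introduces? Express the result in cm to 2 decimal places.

6.62 cm

Rounding to 6 decimal places leaves each coordinate within ±5e-07° of the true value.
North–south component: 5e-07° × 111120 = 0.05556 m.
E–W at 49.63°: 5e-07° × 111120 × cos 49.63° = 5e-07 × 111120 × 0.6477 ≈ 0.0359874 m.
Worst case both components are at the extreme and orthogonal: √(0.05556² + 0.0359874²) ≈ 0.0661967 m.
That is 0.0661967 m = 6.6197 cm.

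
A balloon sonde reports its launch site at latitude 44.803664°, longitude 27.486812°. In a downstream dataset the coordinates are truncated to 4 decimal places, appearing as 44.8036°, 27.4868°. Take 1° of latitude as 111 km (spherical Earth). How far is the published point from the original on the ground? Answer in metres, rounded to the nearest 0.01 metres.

7.17 metres

The latitude changed by +0.000064° and the longitude by +0.000012°.
North–south shift: 0.000064 × 111000 = 7.104 m.
E–W at 44.8036°: 0.000012° × 111000 × cos 44.8036° = 0.000012 × 111000 × 0.7095 ≈ 0.945089 m.
Distance: √(7.104² + 0.945089²) ≈ 7.16659 m.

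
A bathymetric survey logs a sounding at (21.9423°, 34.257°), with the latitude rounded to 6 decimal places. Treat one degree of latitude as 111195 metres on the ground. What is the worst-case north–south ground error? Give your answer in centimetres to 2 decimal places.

Rounding to 6 decimal places leaves the latitude within ±5e-07° of the true value.
Along the meridian that is 5e-07° × 111195 m/° = 0.0555975 m.
That is 0.0555975 m = 5.5597 cm.

5.56 centimetres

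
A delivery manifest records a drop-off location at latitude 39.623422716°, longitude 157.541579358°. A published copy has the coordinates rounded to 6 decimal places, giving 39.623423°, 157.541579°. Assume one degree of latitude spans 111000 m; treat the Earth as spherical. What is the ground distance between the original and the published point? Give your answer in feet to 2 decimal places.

Δlat = 39.623422716 − 39.623423 = -0.000000284°; Δlon = 157.541579358 − 157.541579 = +0.000000358°.
N–S: -0.000000284° × 111000 m/° = -0.031524 m.
East–west at this latitude: 0.000000358° × 111000 × cos 39.6234° ≈ 0.000000358 × 85498 = 0.0306083 m.
Combined displacement = (0.031524² + 0.0306083²)^½ ≈ 0.0439389 m.
Converting: 0.0439389 m × 3.2808 ft/m ≈ 0.14416 ft.

0.14 feet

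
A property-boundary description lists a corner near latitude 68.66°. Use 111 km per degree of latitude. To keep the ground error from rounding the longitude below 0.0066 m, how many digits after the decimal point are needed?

At 68.66° one degree of longitude covers 111000 × cos 68.66° ≈ 111000 × 0.3639 ≈ 40393.1 m.
Rounding to N decimal places gives at most 0.5 × 10⁻ᴺ degrees of error, i.e. 0.5 × 10⁻ᴺ × 40393.1 m.
Need 0.5 × 40393.1 × 10⁻ᴺ ≤ 0.0066 → 10⁻ᴺ ≤ 3.268e-07, so N ≥ 6.49.
N = 6 would give 0.0202 m (too coarse); N = 7 gives 0.00202 m ≤ 0.0066 m.

7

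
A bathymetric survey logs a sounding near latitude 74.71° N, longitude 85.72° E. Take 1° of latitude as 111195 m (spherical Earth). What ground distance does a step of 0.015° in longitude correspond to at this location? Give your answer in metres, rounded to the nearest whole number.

440 metres

0.015° of longitude at 74.71° is 0.015 × 111195 × cos 74.71° ≈ 0.015 × 29322.6 = 439.84 m.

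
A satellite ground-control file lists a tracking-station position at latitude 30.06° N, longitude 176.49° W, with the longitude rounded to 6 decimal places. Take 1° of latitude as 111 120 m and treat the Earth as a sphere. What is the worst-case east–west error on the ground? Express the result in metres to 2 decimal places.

0.05 metres

Rounding to 6 decimal places leaves the longitude within ±5e-07° of the true value.
One degree of longitude at 30.06° is 111120 × cos 30.06° ≈ 111120 × 0.8655 = 96174.5 m.
Maximum E–W displacement: 5e-07 × 96174.5 = 0.0480873 m.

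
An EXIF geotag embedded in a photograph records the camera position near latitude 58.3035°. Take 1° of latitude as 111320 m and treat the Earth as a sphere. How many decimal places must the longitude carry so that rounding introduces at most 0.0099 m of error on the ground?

7 decimal places

At 58.3035° one degree of longitude covers 111320 × cos 58.3035° ≈ 111320 × 0.5254 ≈ 58489.7 m.
Rounding to N decimal places gives at most 0.5 × 10⁻ᴺ degrees of error, i.e. 0.5 × 10⁻ᴺ × 58489.7 m.
Setting 29244.9 × 10⁻ᴺ ≤ 0.0099 gives 10ᴺ ≥ 2.954e+06, i.e. N ≥ 6.47.
So 7 decimal places suffice (0.00292 m); 6 would allow up to 0.0292 m.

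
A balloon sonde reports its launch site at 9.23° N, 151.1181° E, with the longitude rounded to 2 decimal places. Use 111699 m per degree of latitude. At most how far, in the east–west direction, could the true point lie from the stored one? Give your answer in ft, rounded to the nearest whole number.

1809 ft

Rounding to 2 decimal places leaves the longitude within ±0.005° of the true value.
Parallels shrink by cos φ, so at 9.23° a degree of longitude is 111699 × 0.9871 ≈ 110253 m.
So at most 0.005° × 110253 ≈ 551.264 m east–west.
Converting: 551.264 m × 3.2808 ft/m ≈ 1808.6 ft.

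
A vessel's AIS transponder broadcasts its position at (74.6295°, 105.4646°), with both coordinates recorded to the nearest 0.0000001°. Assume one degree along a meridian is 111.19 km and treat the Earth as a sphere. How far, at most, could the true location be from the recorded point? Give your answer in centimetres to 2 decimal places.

Rounding to 7 decimal places leaves each coordinate within ±5e-08° of the true value.
North–south component: 5e-08° × 111190 = 0.0055595 m.
East–west component at 74.6295°: 5e-08° × 111190 × cos 74.6295° ≈ 5e-08 × 29472 ≈ 0.0014736 m.
Combining orthogonally: (0.0055595² + 0.0014736²)^½ ≈ 0.00575148 m.
That is 0.00575148 m = 0.57515 cm.

0.58 centimetres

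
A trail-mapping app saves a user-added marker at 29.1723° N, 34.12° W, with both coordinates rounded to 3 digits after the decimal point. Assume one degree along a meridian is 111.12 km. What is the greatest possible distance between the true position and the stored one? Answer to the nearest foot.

242 feet

Rounding to 3 decimal places leaves each coordinate within ±0.0005° of the true value.
North–south component: 0.0005° × 111120 = 55.56 m.
East–west component at 29.1723°: 0.0005° × 111120 × cos 29.1723° ≈ 0.0005 × 97025.3 ≈ 48.5126 m.
Worst case both components are at the extreme and orthogonal: √(55.56² + 48.5126²) ≈ 73.759 m.
In feet: 73.759 m ÷ 0.3048 ≈ 241.99 ft.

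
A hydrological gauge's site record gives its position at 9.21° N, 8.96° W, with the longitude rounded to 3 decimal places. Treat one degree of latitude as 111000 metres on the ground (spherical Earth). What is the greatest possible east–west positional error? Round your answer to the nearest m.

55 m

Rounding to 3 decimal places leaves the longitude within ±0.0005° of the true value.
Parallels shrink by cos φ, so at 9.21° a degree of longitude is 111000 × 0.9871 ≈ 109569 m.
Maximum E–W displacement: 0.0005 × 109569 = 54.7845 m.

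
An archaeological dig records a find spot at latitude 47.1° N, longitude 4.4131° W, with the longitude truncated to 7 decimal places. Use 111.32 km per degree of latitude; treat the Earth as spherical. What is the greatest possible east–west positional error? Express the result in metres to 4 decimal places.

0.0076 metres

Truncating at 7 decimal places can drop up to a full unit in the last place, so the longitude may be off by as much as 1e-07°.
At latitude 47.1° a degree of longitude spans 111320 m × cos 47.1° = 111320 × 0.6807 ≈ 75777.8 m.
East–west error: 1e-07° × 75777.8 m/° ≈ 0.00757778 m.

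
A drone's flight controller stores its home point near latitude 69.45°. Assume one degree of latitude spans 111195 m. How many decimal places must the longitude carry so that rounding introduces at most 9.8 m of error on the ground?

At 69.45° one degree of longitude covers 111195 × cos 69.45° ≈ 111195 × 0.3510 ≈ 39032.2 m.
Rounding to N decimal places gives at most 0.5 × 10⁻ᴺ degrees of error, i.e. 0.5 × 10⁻ᴺ × 39032.2 m.
Setting 19516.1 × 10⁻ᴺ ≤ 9.8 gives 10ᴺ ≥ 1991, i.e. N ≥ 3.30.
So 4 decimal places suffice (1.95 m); 3 would allow up to 19.5 m.

4 decimal places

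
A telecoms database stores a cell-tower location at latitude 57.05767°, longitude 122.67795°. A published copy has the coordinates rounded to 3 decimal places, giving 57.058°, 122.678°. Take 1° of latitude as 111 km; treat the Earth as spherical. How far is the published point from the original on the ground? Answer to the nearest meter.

The latitude changed by -0.00033° and the longitude by -0.00005°.
N–S: -0.00033° × 111000 m/° = -36.63 m.
East–west at this latitude: -0.00005° × 111000 × cos 57.058° ≈ -0.00005 × 60360.7 = -3.01803 m.
Hypotenuse of the two orthogonal shifts: √(36.63² + 3.01803²) = 36.7541 m.

37 meters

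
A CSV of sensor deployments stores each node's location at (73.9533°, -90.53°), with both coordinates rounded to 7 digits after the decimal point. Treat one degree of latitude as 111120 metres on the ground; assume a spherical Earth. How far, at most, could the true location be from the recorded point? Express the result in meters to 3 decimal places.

0.006 meters

Rounding to 7 decimal places leaves each coordinate within ±5e-08° of the true value.
North–south component: 5e-08° × 111120 = 0.005556 m.
E–W at 73.9533°: 5e-08° × 111120 × cos 73.9533° = 5e-08 × 111120 × 0.2764 ≈ 0.00153579 m.
Combining orthogonally: (0.005556² + 0.00153579²)^½ ≈ 0.00576436 m.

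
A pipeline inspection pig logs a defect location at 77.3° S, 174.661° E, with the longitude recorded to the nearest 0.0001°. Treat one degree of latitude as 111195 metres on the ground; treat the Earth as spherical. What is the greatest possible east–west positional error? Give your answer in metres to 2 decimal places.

Rounding to 4 decimal places leaves the longitude within ±5e-05° of the true value.
At latitude 77.3° a degree of longitude spans 111195 m × cos 77.3° = 111195 × 0.2198 ≈ 24445.8 m.
So at most 5e-05° × 24445.8 ≈ 1.22229 m east–west.

1.22 metres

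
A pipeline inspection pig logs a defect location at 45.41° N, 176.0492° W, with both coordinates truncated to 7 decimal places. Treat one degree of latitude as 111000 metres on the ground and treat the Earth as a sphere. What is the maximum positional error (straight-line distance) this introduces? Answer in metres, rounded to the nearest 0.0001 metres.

0.0136 metres

Truncating at 7 decimal places can drop up to a full unit in the last place, so each coordinate may be off by as much as 1e-07°.
Latitude error → 1e-07 × 111000 = 0.0111 m along the meridian.
East–west component at 45.41°: 1e-07° × 111000 × cos 45.41° ≈ 1e-07 × 77925.2 ≈ 0.00779252 m.
Worst case both components are at the extreme and orthogonal: √(0.0111² + 0.00779252²) ≈ 0.0135622 m.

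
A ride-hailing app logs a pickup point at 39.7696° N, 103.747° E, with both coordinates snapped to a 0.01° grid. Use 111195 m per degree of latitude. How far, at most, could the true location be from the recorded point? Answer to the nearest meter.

701 meters

With a 0.01° grid the true value lies within half a step, ±0.01°/2 = ±0.005°, of the stored one.
N–S: 0.005° × 111195 m/° = 555.975 m.
E–W at 39.7696°: 0.005° × 111195 × cos 39.7696° = 0.005 × 111195 × 0.7686 ≈ 427.335 m.
The two errors are perpendicular, so the maximum displacement is √(555.975² + 427.335²) ≈ 701.23 m.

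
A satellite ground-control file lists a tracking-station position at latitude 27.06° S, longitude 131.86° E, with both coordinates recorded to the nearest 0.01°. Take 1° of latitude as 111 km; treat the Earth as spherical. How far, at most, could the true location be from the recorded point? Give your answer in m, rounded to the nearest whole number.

Rounding to 2 decimal places leaves each coordinate within ±0.005° of the true value.
N–S: 0.005° × 111000 m/° = 555 m.
Longitude error → 0.005 × 111000 × cos 27.06° = 0.005 × 111000 × 0.8905 ≈ 494.244 m.
Worst case both components are at the extreme and orthogonal: √(555² + 494.244²) ≈ 743.171 m.

743 m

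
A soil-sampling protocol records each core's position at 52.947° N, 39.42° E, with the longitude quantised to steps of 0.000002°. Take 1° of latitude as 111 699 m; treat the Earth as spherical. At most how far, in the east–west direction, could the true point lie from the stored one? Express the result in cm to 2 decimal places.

6.73 cm

With a 0.000002° grid the true value lies within half a step, ±0.000002°/2 = ±1e-06°, of the stored one.
At latitude 52.947° a degree of longitude spans 111699 m × cos 52.947° = 111699 × 0.6026 ≈ 67304.6 m.
So at most 1e-06° × 67304.6 ≈ 0.0673046 m east–west.
That is 0.0673046 m = 6.7305 cm.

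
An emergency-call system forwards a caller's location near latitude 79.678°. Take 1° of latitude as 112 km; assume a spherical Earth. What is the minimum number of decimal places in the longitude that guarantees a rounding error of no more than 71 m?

At 79.678° one degree of longitude covers 112000 × cos 79.678° ≈ 112000 × 0.1792 ≈ 20068.2 m.
With N decimal places the half-ulp bound is 0.5·10⁻ᴺ°, or 0.5·10⁻ᴺ × 20068.2 m on the ground.
Need 0.5 × 20068.2 × 10⁻ᴺ ≤ 71 → 10⁻ᴺ ≤ 7.076e-03, so N ≥ 2.15.
At 2 places the error can reach 100 m, but 3 places keeps it to 10 m.

3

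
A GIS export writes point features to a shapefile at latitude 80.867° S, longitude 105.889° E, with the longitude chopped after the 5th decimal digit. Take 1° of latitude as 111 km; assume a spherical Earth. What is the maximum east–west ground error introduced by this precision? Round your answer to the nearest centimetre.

18 centimetres

Truncating at 5 decimal places can drop up to a full unit in the last place, so the longitude may be off by as much as 1e-05°.
At latitude 80.867° a degree of longitude spans 111000 m × cos 80.867° = 111000 × 0.1587 ≈ 17618.7 m.
Maximum E–W displacement: 1e-05 × 17618.7 = 0.176187 m.
That is 0.176187 m = 17.619 cm.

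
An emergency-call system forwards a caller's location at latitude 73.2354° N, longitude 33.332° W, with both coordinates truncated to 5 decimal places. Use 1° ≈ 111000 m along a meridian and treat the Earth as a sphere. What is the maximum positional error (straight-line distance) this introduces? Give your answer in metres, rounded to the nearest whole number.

1 metres

Truncating at 5 decimal places can drop up to a full unit in the last place, so each coordinate may be off by as much as 1e-05°.
Latitude error → 1e-05 × 111000 = 1.11 m along the meridian.
East–west component at 73.2354°: 1e-05° × 111000 × cos 73.2354° ≈ 1e-05 × 32016.9 ≈ 0.320169 m.
Worst case both components are at the extreme and orthogonal: √(1.11² + 0.320169²) ≈ 1.15525 m.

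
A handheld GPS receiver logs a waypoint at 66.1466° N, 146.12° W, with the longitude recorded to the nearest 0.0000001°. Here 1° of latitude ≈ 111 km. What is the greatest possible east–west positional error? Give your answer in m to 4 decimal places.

0.0022 m

Rounding to 7 decimal places leaves the longitude within ±5e-08° of the true value.
At latitude 66.1466° a degree of longitude spans 111000 m × cos 66.1466° = 111000 × 0.4044 ≈ 44888.2 m.
East–west error: 5e-08° × 44888.2 m/° ≈ 0.00224441 m.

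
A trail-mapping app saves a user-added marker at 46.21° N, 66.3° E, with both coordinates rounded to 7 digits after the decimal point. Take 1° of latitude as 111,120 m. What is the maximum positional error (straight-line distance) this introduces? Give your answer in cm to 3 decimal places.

Rounding to 7 decimal places leaves each coordinate within ±5e-08° of the true value.
North–south component: 5e-08° × 111120 = 0.005556 m.
E–W at 46.21°: 5e-08° × 111120 × cos 46.21° = 5e-08 × 111120 × 0.6920 ≈ 0.00384485 m.
Combining orthogonally: (0.005556² + 0.00384485²)^½ ≈ 0.00675663 m.
That is 0.00675663 m = 0.67566 cm.

0.676 cm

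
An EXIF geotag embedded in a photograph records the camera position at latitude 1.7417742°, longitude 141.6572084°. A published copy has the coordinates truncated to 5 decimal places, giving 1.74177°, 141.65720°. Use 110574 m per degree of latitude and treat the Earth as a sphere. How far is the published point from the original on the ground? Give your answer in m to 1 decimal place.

1.0 m

The latitude changed by +0.0000042° and the longitude by +0.0000084°.
North–south shift: 0.0000042 × 110574 = 0.464411 m.
E–W at 1.74177°: 0.0000084° × 110574 × cos 1.74177° = 0.0000084 × 110574 × 0.9995 ≈ 0.928392 m.
Hypotenuse of the two orthogonal shifts: √(0.464411² + 0.928392²) = 1.03807 m.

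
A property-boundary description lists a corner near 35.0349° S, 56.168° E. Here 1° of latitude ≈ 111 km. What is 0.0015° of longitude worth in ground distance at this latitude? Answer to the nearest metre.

One degree of longitude here spans 111000 × cos 35.0349° = 111000 × 0.8188 ≈ 90887.1 m; 0.0015° of that is 136.331 m.

136 metres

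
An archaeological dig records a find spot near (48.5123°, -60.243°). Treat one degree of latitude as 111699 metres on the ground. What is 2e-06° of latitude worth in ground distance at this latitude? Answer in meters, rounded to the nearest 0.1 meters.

0.2 meters

2e-06° × 111699 m/° = 0.223398 m.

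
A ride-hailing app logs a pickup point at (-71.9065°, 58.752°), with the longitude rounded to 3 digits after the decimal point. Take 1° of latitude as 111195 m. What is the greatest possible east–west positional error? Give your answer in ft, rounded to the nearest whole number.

Rounding to 3 decimal places leaves the longitude within ±0.0005° of the true value.
At latitude 71.9065° a degree of longitude spans 111195 m × cos 71.9065° = 111195 × 0.3106 ≈ 34533.7 m.
East–west error: 0.0005° × 34533.7 m/° ≈ 17.2668 m.
Converting: 17.2668 m × 3.2808 ft/m ≈ 56.65 ft.

57 ft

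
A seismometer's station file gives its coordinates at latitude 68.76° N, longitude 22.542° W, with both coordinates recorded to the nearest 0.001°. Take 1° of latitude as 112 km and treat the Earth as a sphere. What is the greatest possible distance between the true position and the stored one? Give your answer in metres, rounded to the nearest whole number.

Rounding to 3 decimal places leaves each coordinate within ±0.0005° of the true value.
Latitude error → 0.0005 × 112000 = 56 m along the meridian.
Longitude error → 0.0005 × 112000 × cos 68.76° = 0.0005 × 112000 × 0.3623 ≈ 20.2874 m.
The two errors are perpendicular, so the maximum displacement is √(56² + 20.2874²) ≈ 59.5616 m.

60 metres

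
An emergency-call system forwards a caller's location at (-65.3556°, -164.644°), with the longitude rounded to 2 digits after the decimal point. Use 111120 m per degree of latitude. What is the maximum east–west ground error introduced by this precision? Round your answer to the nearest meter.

Rounding to 2 decimal places leaves the longitude within ±0.005° of the true value.
At latitude 65.3556° a degree of longitude spans 111120 m × cos 65.3556° = 111120 × 0.4170 ≈ 46335.4 m.
East–west error: 0.005° × 46335.4 m/° ≈ 231.677 m.

232 meters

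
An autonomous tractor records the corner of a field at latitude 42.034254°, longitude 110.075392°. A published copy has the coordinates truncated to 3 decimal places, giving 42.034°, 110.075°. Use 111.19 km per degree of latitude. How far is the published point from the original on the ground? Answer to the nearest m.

43 m

Δlat = 42.034254 − 42.034 = +0.000254°; Δlon = 110.075392 − 110.075 = +0.000392°.
N–S: 0.000254° × 111190 m/° = 28.2423 m.
E–W at 42.034°: 0.000392° × 111190 × cos 42.034° = 0.000392 × 111190 × 0.7427 ≈ 32.3738 m.
Hypotenuse of the two orthogonal shifts: √(28.2423² + 32.3738²) = 42.9614 m.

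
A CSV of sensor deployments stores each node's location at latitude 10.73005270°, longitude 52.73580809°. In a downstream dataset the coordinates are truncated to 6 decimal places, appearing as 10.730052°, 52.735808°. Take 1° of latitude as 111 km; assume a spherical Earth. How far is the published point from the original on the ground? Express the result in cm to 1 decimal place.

The latitude changed by +0.00000070° and the longitude by +0.00000009°.
N–S: 0.00000070° × 111000 m/° = 0.0777 m.
East–west at this latitude: 0.00000009° × 111000 × cos 10.7301° ≈ 0.00000009 × 109059 = 0.00981533 m.
Hypotenuse of the two orthogonal shifts: √(0.0777² + 0.00981533²) = 0.0783175 m.
That is 0.0783175 m = 7.8317 cm.

7.8 cm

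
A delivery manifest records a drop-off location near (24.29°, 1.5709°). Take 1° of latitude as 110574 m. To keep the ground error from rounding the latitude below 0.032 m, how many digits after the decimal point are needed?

7 decimal places

One degree of latitude covers 110574 m.
N decimal places → at most half a unit in the last place, 0.5 × 10⁻ᴺ° = 110574/2 × 10⁻ᴺ m.
Setting 55287 × 10⁻ᴺ ≤ 0.032 gives 10ᴺ ≥ 1.728e+06, i.e. N ≥ 6.24.
N = 6 would give 0.0553 m (too coarse); N = 7 gives 0.00553 m ≤ 0.032 m.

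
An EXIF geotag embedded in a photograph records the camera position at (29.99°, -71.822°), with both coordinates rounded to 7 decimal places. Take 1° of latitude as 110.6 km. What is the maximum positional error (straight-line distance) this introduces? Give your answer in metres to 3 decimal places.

Rounding to 7 decimal places leaves each coordinate within ±5e-08° of the true value.
North–south component: 5e-08° × 110600 = 0.00553 m.
East–west component at 29.99°: 5e-08° × 110600 × cos 29.99° ≈ 5e-08 × 95792.1 ≈ 0.0047896 m.
Combining orthogonally: (0.00553² + 0.0047896²)^½ ≈ 0.00731582 m.

0.007 metres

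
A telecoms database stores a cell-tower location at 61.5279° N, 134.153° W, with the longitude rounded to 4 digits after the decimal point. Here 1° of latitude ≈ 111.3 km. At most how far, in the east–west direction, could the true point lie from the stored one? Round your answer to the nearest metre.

3 metres

Rounding to 4 decimal places leaves the longitude within ±5e-05° of the true value.
One degree of longitude at 61.5279° is 111300 × cos 61.5279° ≈ 111300 × 0.4767 = 53060.1 m.
East–west error: 5e-05° × 53060.1 m/° ≈ 2.65301 m.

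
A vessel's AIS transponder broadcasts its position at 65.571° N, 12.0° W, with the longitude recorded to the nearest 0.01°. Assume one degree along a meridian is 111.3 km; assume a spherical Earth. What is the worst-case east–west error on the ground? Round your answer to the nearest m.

Rounding to 2 decimal places leaves the longitude within ±0.005° of the true value.
Parallels shrink by cos φ, so at 65.571° a degree of longitude is 111300 × 0.4136 ≈ 46029.8 m.
East–west error: 0.005° × 46029.8 m/° ≈ 230.149 m.

230 m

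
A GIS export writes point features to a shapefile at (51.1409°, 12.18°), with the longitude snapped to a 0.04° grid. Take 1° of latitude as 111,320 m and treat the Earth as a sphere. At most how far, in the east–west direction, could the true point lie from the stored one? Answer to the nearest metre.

1397 metres

With a 0.04° grid the true value lies within half a step, ±0.04°/2 = ±0.02°, of the stored one.
At latitude 51.1409° a degree of longitude spans 111320 m × cos 51.1409° = 111320 × 0.6274 ≈ 69843 m.
East–west error: 0.02° × 69843 m/° ≈ 1396.86 m.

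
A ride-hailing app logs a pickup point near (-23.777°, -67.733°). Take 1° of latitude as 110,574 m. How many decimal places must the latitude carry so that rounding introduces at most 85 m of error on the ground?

One degree of latitude covers 110574 m.
With N decimal places the half-ulp bound is 0.5·10⁻ᴺ°, or 0.5·10⁻ᴺ × 110574 m on the ground.
Setting 55287 × 10⁻ᴺ ≤ 85 gives 10ᴺ ≥ 650.4, i.e. N ≥ 2.81.
N = 2 would give 553 m (too coarse); N = 3 gives 55.3 m ≤ 85 m.

3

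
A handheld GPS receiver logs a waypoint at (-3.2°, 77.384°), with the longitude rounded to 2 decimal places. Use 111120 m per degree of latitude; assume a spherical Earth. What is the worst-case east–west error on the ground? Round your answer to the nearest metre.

Rounding to 2 decimal places leaves the longitude within ±0.005° of the true value.
Parallels shrink by cos φ, so at 3.2° a degree of longitude is 111120 × 0.9984 ≈ 110947 m.
So at most 0.005° × 110947 ≈ 554.734 m east–west.

555 metres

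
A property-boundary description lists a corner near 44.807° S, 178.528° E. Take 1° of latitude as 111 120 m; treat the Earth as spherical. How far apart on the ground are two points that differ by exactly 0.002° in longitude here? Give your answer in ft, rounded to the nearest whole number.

One degree of longitude here spans 111120 × cos 44.807° = 111120 × 0.7095 ≈ 78837.9 m; 0.002° of that is 157.676 m.
In feet: 157.676 m ÷ 0.3048 ≈ 517.31 ft.

517 ft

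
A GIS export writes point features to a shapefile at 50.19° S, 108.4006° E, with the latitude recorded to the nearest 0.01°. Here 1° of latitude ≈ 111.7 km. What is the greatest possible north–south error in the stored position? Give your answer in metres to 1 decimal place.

Rounding to 2 decimal places leaves the latitude within ±0.005° of the true value.
North–south distance: 0.005° × 111700 m/° = 558.5 m.

558.5 metres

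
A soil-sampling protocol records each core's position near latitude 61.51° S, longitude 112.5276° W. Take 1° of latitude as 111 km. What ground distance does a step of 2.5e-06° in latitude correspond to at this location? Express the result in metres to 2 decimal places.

0.28 metres

Along a meridian 2.5e-06° is 2.5e-06 × 111000 = 0.2775 m.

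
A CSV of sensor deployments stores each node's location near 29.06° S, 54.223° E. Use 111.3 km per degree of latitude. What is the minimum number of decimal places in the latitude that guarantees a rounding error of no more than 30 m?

4 decimal places

One degree of latitude covers 111300 m.
Rounding to N decimal places gives at most 0.5 × 10⁻ᴺ degrees of error, i.e. 0.5 × 10⁻ᴺ × 111300 m.
Need 0.5 × 111300 × 10⁻ᴺ ≤ 30 → 10⁻ᴺ ≤ 5.391e-04, so N ≥ 3.27.
N = 3 would give 55.6 m (too coarse); N = 4 gives 5.57 m ≤ 30 m.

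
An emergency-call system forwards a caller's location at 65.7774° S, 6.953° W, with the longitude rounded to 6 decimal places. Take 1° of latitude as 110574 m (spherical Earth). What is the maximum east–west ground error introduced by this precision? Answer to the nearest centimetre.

Rounding to 6 decimal places leaves the longitude within ±5e-07° of the true value.
At latitude 65.7774° a degree of longitude spans 110574 m × cos 65.7774° = 110574 × 0.4103 ≈ 45366.6 m.
Maximum E–W displacement: 5e-07 × 45366.6 = 0.0226833 m.
That is 0.0226833 m = 2.2683 cm.

2 centimetres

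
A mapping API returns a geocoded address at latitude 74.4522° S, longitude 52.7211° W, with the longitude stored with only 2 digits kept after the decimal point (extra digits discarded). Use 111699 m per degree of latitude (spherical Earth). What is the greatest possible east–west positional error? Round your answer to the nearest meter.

Truncating at 2 decimal places can drop up to a full unit in the last place, so the longitude may be off by as much as 0.01°.
One degree of longitude at 74.4522° is 111699 × cos 74.4522° ≈ 111699 × 0.2680 = 29940 m.
Maximum E–W displacement: 0.01 × 29940 = 299.4 m.

299 meters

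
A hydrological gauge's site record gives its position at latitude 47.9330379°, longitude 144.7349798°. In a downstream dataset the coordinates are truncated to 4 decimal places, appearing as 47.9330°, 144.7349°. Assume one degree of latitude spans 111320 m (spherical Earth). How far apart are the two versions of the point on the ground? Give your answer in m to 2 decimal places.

The latitude changed by +0.0000379° and the longitude by +0.0000798°.
N–S: 0.0000379° × 111320 m/° = 4.21903 m.
E–W at 47.933°: 0.0000798° × 111320 × cos 47.933° = 0.0000798 × 111320 × 0.6700 ≈ 5.95183 m.
Distance: √(4.21903² + 5.95183²) ≈ 7.29551 m.

7.30 m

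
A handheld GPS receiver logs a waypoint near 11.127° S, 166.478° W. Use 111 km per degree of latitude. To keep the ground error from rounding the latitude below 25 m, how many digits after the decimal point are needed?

4 decimal places

One degree of latitude covers 111000 m.
Rounding to N decimal places gives at most 0.5 × 10⁻ᴺ degrees of error, i.e. 0.5 × 10⁻ᴺ × 111000 m.
Setting 55500 × 10⁻ᴺ ≤ 25 gives 10ᴺ ≥ 2220, i.e. N ≥ 3.35.
So 4 decimal places suffice (5.55 m); 3 would allow up to 55.5 m.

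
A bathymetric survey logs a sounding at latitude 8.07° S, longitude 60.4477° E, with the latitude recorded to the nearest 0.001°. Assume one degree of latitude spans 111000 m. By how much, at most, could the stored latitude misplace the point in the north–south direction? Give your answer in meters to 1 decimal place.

Rounding to 3 decimal places leaves the latitude within ±0.0005° of the true value.
So the N–S error is at most 0.0005 × 111000 = 55.5 m.

55.5 meters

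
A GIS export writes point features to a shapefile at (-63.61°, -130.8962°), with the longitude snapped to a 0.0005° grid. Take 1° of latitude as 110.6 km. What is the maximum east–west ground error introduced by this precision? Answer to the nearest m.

With a 0.0005° grid the true value lies within half a step, ±0.0005°/2 = ±0.00025°, of the stored one.
At latitude 63.61° a degree of longitude spans 110600 m × cos 63.61° = 110600 × 0.4445 ≈ 49159.4 m.
Maximum E–W displacement: 0.00025 × 49159.4 = 12.2898 m.

12 m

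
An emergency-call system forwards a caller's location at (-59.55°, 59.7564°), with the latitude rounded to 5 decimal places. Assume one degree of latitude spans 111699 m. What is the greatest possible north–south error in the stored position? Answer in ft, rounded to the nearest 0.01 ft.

1.83 ft

Rounding to 5 decimal places leaves the latitude within ±5e-06° of the true value.
Along the meridian that is 5e-06° × 111699 m/° = 0.558495 m.
In feet: 0.558495 m ÷ 0.3048 ≈ 1.8323 ft.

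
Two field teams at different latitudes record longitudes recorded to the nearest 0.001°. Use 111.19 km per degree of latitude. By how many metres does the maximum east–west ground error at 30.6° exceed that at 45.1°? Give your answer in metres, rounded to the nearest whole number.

Rounding to 3 decimal places leaves the longitude within ±0.0005° of the true value.
At 30.6°: 0.0005° × 111190 × cos 30.6° = 0.0005 × 111190 × 0.8607 ≈ 47.853 m.
Error at 45.1° = 0.0005° × 111190 × cos 45.1° ≈ 55.595 × 0.7059 = 39.243 m.
So the lower-latitude error exceeds the higher by 47.853 − 39.243 = 8.61 m.

9 metres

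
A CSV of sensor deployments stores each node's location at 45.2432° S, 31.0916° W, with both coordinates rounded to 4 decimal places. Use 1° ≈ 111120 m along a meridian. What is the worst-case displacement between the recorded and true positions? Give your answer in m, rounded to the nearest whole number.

Rounding to 4 decimal places leaves each coordinate within ±5e-05° of the true value.
North–south component: 5e-05° × 111120 = 5.556 m.
East–west component at 45.2432°: 5e-05° × 111120 × cos 45.2432° ≈ 5e-05 × 78239.5 ≈ 3.91197 m.
The two errors are perpendicular, so the maximum displacement is √(5.556² + 3.91197²) ≈ 6.79505 m.

7 m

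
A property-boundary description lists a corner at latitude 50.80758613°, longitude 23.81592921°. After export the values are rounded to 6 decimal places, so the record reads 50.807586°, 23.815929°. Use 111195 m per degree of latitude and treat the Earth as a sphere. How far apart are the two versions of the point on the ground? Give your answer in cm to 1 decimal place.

2.1 cm

Δlat = 50.80758613 − 50.807586 = +0.00000013°; Δlon = 23.81592921 − 23.815929 = +0.00000021°.
North–south shift: 0.00000013 × 111195 = 0.0144553 m.
E–W at 50.8076°: 0.00000021° × 111195 × cos 50.8076° = 0.00000021 × 111195 × 0.6319 ≈ 0.0147561 m.
Distance: √(0.0144553² + 0.0147561²) ≈ 0.0206567 m.
That is 0.0206567 m = 2.0657 cm.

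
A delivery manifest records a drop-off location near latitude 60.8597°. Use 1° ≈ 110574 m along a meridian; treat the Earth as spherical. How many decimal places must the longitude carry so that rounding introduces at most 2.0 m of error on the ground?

5 decimal places

At 60.8597° one degree of longitude covers 110574 × cos 60.8597° ≈ 110574 × 0.4869 ≈ 53844 m.
With N decimal places the half-ulp bound is 0.5·10⁻ᴺ°, or 0.5·10⁻ᴺ × 53844 m on the ground.
Need 0.5 × 53844 × 10⁻ᴺ ≤ 2.0 → 10⁻ᴺ ≤ 7.429e-05, so N ≥ 4.13.
At 4 places the error can reach 2.69 m, but 5 places keeps it to 0.269 m.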